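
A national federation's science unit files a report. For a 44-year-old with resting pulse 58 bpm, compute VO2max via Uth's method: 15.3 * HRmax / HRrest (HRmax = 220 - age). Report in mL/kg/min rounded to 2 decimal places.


Step 1: HRmax = 220 - 44 = 176 bpm
Step 2: Ratio = 176 / 58 = 3.0345
Step 3: VO2max = 15.3 * 3.0345 = 46.43 mL/kg/min

46.43 mL/kg/min


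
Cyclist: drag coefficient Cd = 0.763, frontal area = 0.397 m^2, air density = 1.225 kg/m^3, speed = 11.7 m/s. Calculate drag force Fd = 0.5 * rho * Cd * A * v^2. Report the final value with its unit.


v^2 = 11.7^2 = 136.89
Fd = 0.5 * 1.225 * 0.763 * 0.397 * 136.89
= 25.398 N

25.398 N


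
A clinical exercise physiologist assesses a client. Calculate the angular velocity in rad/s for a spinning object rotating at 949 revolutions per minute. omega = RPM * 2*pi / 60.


omega = RPM * 2*pi / 60
= 949 * 6.28318531 / 60
= 99.379 rad/s

99.379 rad/s


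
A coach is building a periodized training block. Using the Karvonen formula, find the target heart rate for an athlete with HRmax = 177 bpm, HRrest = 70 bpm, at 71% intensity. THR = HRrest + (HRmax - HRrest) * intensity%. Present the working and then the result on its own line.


HRR = 177 - 70 = 107
THR = 70 + 107 * 0.71
= 70 + 75.97
= 145.97 bpm

145.97 bpm


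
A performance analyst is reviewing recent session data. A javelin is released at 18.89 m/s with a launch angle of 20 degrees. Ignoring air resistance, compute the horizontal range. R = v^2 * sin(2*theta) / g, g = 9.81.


Launch speed squared = 356.8321
sin(2 * 20 deg) = 0.642788
Range = 356.8321 * 0.642788 / 9.81
= 23.381 m

23.381 m


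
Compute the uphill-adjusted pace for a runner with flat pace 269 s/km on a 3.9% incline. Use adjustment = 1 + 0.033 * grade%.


Adjustment factor = 1 + 0.033 * 3.9 = 1.1287
Grade-adjusted pace = 269 * 1.1287 = 303.62 s/km

303.62 s/km


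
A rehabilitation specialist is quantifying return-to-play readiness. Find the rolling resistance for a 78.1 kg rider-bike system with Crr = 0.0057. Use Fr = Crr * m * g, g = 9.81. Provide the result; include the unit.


m * g = 78.1 * 9.81 = 766.161 N
Fr = 0.0057 * 766.161 = 4.367 N

4.367 N


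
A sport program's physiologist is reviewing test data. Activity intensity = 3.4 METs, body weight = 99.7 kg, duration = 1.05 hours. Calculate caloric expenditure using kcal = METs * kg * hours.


kcal = 3.4 * 99.7 * 1.05
= 338.98 * 1.05
= 355.93 kcal

355.93 kcal


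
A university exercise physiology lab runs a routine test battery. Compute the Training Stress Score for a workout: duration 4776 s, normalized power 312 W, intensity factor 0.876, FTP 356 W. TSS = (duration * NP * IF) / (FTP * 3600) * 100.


Product = 4776 * 312 * 0.876 = 1305338.112
Base = 356 * 3600 = 1281600
TSS = 1305338.112 / 1281600 * 100 = 101.85

101.85 TSS


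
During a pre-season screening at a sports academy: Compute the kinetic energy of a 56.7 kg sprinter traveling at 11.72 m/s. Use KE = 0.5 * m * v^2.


Velocity squared = 137.3584
KE = 0.5 * 56.7 * 137.3584 = 3894.11 J

3894.11 J


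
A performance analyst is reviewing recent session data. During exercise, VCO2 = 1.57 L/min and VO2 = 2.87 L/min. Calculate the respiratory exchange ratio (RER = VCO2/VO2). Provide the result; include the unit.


RER = VCO2 / VO2
= 1.57 / 2.87
= 0.547

0.547


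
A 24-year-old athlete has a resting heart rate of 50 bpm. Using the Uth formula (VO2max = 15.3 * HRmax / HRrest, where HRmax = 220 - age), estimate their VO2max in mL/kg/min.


HRmax = 220 - 24 = 196 bpm
Ratio = HRmax / HRrest = 196 / 50 = 3.92
VO2max = 15.3 * 3.92 = 59.98 mL/kg/min

59.98 mL/kg/min


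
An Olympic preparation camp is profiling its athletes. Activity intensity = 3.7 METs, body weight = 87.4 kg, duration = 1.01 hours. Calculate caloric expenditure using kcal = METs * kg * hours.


kcal = 3.7 * 87.4 * 1.01
= 323.38 * 1.01
= 326.61 kcal

326.61 kcal


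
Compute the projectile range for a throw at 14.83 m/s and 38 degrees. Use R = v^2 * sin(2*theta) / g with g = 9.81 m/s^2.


Two times the angle = 76 degrees
sin(76) = 0.970296
R = 219.9289 * 0.970296 / 9.81 = 21.753 m

21.753 m


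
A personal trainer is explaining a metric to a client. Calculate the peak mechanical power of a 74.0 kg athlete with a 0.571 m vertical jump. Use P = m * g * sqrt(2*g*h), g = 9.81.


First, sqrt(2gh) = sqrt(2 * 9.81 * 0.571)
= sqrt(11.20302) = 3.347091 m/s
Power = 74.0 * 9.81 * 3.347091 = 2429.79 W

2429.79 W


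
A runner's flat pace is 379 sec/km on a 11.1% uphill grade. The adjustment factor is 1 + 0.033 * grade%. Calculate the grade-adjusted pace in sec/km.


Factor = 1 + 0.033 * 11.1 = 1.3663
Adjusted pace = 379 * 1.3663
= 517.83 sec/km

517.83 s/km


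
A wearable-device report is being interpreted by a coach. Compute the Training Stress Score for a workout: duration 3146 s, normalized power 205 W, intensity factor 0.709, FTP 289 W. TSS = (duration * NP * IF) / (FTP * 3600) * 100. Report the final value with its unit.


Product = 3146 * 205 * 0.709 = 457255.37
Base = 289 * 3600 = 1040400
TSS = 457255.37 / 1040400 * 100 = 43.95

43.95 TSS


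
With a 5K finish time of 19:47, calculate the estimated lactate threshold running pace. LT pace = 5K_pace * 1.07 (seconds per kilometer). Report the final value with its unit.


Race duration = 1187 s for 5 km
Average pace = 1187 / 5 = 237.4 s/km
LT pace = 237.4 * 1.07
= 254.02 s/km

254.02 s/km


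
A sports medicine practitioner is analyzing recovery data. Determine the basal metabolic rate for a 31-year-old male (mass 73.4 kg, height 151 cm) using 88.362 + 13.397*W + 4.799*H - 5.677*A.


BMR = 88.362 + 13.397*73.4 + 4.799*151 - 5.677*31
= 1620.36 kcal/day

1620.36 kcal/day


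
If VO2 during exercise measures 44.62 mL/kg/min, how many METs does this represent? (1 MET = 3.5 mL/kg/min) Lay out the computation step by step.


METs = VO2 / 3.5 = 44.62 / 3.5 = 12.75

12.75 METs


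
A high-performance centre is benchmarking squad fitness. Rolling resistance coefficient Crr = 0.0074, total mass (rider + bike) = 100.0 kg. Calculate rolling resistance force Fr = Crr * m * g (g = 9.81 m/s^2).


Fr = Crr * m * g
= 0.0074 * 100.0 * 9.81
= 7.259 N

7.259 N


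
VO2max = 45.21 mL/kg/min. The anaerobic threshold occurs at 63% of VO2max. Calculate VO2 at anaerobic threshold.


AT fraction = 63 / 100 = 0.63
AT VO2 = 45.21 * 0.63
= 28.48 mL/kg/min

28.48 mL/kg/min


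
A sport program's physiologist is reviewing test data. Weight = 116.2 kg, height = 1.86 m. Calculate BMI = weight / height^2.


height^2 = 1.86^2 = 3.4596
BMI = 116.2 / 3.4596 = 33.59 kg/m^2

33.59 kg/m^2


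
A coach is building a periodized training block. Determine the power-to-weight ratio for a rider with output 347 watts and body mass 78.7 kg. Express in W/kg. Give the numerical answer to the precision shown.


P/W = 347 / 78.7 = 4.409 W/kg

4.409 W/kg


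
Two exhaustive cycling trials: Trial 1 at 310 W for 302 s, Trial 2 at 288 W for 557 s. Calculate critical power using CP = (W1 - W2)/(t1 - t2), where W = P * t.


W1 = 310 * 302 = 93620 J
W2 = 288 * 557 = 160416 J
CP = (93620 - 160416) / (302 - 557)
= -66796 / -255
= 261.95 W

261.95 W


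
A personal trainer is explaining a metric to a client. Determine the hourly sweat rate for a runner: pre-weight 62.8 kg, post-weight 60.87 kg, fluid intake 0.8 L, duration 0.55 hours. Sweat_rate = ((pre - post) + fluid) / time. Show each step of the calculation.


Mass lost = 62.8 - 60.87 = 1.93 kg
Add fluid consumed: 1.93 + 0.8 = 2.73 L total sweat
Sweat rate = 2.73 / 0.55 = 4.964 L/h

4.964 L/h


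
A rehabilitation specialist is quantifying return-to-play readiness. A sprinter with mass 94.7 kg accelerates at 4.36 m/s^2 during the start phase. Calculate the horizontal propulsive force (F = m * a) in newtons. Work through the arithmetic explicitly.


F = m * a
= 94.7 * 4.36
= 412.89 N

412.89 N


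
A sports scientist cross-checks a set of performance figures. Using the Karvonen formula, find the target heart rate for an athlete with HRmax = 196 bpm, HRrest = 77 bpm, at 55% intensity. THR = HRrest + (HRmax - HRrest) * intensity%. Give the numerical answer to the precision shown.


HRR = 196 - 77 = 119
THR = 77 + 119 * 0.55
= 77 + 65.45
= 142.45 bpm

142.45 bpm


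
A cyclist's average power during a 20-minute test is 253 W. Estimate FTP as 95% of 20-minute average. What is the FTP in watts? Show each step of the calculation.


FTP = 20-min power * 0.95
= 253 * 0.95
= 240.35 W

240.35 W


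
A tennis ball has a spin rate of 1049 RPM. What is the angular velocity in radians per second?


Convert RPM to rad/s: multiply by 2*pi and divide by 60
omega = 1049 * 2 * pi / 60
= 109.851 rad/s

109.851 rad/s


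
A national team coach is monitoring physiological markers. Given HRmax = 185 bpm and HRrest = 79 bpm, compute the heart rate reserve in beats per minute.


Heart rate reserve = maximum HR minus resting HR
HRR = 185 - 79 = 106 bpm

106 bpm


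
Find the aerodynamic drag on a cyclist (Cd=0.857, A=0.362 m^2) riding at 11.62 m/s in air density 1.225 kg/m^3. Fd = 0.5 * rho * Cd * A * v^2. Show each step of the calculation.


Fd = 0.5 * 1.225 * 0.857 * 0.362 * 11.62^2
= 0.5 * 1.225 * 0.857 * 0.362 * 135.0244
= 25.657 N

25.657 N


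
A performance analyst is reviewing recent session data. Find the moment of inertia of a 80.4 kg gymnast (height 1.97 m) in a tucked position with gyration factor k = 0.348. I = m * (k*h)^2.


Radius of gyration = 0.348 * 1.97 = 0.68556 m
I = 80.4 * 0.68556^2
= 80.4 * 0.469993
= 37.787 kg*m^2

37.787 kg*m^2


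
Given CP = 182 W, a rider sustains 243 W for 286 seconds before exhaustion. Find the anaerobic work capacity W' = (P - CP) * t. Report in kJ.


Excess power = 243 - 182 = 61 W
Work above CP = 61 * 286 = 17446 J
W' = 17.446 kJ

17.446 kJ


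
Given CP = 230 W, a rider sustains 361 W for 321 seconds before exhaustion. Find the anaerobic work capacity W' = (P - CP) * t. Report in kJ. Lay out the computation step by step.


Excess power = 361 - 230 = 131 W
Work above CP = 131 * 321 = 42051 J
W' = 42.051 kJ

42.051 kJ


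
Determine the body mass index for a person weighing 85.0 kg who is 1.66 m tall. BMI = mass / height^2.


BMI = mass / height^2
= 85.0 / 1.66^2
= 85.0 / 2.7556
= 30.85 kg/m^2

30.85 kg/m^2


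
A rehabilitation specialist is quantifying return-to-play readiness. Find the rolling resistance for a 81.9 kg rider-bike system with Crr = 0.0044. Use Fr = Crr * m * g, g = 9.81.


m * g = 81.9 * 9.81 = 803.439 N
Fr = 0.0044 * 803.439 = 3.535 N

3.535 N


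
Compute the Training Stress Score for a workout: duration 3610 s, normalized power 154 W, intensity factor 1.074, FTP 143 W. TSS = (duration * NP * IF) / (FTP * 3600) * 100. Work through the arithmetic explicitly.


Product = 3610 * 154 * 1.074 = 597079.56
Base = 143 * 3600 = 514800
TSS = 597079.56 / 514800 * 100 = 115.98

115.98 TSS


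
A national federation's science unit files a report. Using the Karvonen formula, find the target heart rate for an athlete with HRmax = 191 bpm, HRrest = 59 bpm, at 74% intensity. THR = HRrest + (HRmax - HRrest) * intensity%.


HRR = 191 - 59 = 132
THR = 59 + 132 * 0.74
= 59 + 97.68
= 156.68 bpm

156.68 bpm


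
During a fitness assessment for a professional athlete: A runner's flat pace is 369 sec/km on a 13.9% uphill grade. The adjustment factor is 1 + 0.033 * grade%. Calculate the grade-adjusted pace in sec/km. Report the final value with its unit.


Factor = 1 + 0.033 * 13.9 = 1.4587
Adjusted pace = 369 * 1.4587
= 538.26 sec/km

538.26 s/km


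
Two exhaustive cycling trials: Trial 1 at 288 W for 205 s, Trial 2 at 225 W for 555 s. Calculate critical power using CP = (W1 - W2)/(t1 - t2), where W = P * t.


W1 = 288 * 205 = 59040 J
W2 = 225 * 555 = 124875 J
CP = (59040 - 124875) / (205 - 555)
= -65835 / -350
= 188.1 W

188.1 W


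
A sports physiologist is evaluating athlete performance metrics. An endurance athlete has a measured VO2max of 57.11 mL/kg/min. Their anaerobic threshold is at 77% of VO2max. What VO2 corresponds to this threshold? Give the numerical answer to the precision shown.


Anaerobic threshold VO2 = VO2max * 77%
= 57.11 * 0.77
= 43.97 mL/kg/min

43.97 mL/kg/min


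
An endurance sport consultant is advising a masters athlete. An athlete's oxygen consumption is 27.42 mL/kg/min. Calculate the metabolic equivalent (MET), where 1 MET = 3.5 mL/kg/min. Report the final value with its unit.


MET = VO2 / 3.5
= 27.42 / 3.5
= 7.83 METs

7.83 METs


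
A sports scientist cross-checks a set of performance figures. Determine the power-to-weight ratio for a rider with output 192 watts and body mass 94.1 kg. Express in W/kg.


P/W = 192 / 94.1 = 2.04 W/kg

2.04 W/kg


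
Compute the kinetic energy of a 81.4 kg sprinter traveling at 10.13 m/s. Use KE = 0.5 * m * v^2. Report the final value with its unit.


Velocity squared = 102.6169
KE = 0.5 * 81.4 * 102.6169 = 4176.51 J

4176.51 J


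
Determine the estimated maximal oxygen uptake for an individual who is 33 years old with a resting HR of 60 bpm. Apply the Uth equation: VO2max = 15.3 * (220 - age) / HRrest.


HRmax = 220 - 33 = 187
VO2max = 15.3 * (187 / 60)
= 15.3 * 3.1167
= 47.69 mL/kg/min

47.69 mL/kg/min


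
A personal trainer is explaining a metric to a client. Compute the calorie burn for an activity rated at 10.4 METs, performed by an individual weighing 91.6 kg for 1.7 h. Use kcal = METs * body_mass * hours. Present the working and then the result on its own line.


Product of METs and mass = 10.4 * 91.6 = 952.64
Total kcal = 952.64 * 1.7 = 1619.49 kcal

1619.49 kcal


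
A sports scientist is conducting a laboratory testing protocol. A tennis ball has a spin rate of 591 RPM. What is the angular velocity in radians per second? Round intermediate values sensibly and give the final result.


Convert RPM to rad/s: multiply by 2*pi and divide by 60
omega = 591 * 2 * pi / 60
= 61.889 rad/s

61.889 rad/s


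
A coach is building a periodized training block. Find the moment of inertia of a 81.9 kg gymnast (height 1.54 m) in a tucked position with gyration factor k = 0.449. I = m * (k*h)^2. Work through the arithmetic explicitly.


Radius of gyration = 0.449 * 1.54 = 0.69146 m
I = 81.9 * 0.69146^2
= 81.9 * 0.478117
= 39.158 kg*m^2

39.158 kg*m^2


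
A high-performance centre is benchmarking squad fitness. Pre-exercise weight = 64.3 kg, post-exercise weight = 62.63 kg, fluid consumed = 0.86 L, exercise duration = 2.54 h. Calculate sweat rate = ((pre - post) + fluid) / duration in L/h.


Weight loss = 64.3 - 62.63 = 1.67 kg (approx L)
Total sweat = 1.67 + 0.86 = 2.53 L
Sweat rate = 2.53 / 2.54 = 0.996 L/h

0.996 L/h


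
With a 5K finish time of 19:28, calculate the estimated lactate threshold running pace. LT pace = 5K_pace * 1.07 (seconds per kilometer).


Race duration = 1168 s for 5 km
Average pace = 1168 / 5 = 233.6 s/km
LT pace = 233.6 * 1.07
= 249.95 s/km

249.95 s/km


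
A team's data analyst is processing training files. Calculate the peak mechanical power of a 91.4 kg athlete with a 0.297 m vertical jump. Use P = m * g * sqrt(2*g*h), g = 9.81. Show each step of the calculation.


First, sqrt(2gh) = sqrt(2 * 9.81 * 0.297)
= sqrt(5.82714) = 2.413947 m/s
Power = 91.4 * 9.81 * 2.413947 = 2164.43 W

2164.43 W


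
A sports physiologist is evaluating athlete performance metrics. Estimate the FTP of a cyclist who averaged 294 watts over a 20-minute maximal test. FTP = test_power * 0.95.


FTP = 294 * 0.95 = 279.3 W

279.3 W


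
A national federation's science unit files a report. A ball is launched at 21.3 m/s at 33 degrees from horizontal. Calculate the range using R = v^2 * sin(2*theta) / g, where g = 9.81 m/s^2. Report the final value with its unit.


sin(2 * 33) = sin(66) = 0.913545
v^2 = 21.3^2 = 453.69
R = 453.69 * 0.913545 / 9.81
= 42.249 m

42.249 m


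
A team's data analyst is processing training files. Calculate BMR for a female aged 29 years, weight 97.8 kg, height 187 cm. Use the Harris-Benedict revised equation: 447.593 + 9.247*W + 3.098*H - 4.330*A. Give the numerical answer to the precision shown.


Substituting values:
W term = 9.247 * 97.8 = 904.3566
H term = 3.098 * 187 = 579.326
A term = 4.330 * 29 = 125.57
BMR = 1805.71 kcal/day

1805.71 kcal/day


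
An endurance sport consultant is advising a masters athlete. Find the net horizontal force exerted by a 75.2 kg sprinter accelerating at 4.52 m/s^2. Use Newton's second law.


Newton's second law: F = m * a
F = 75.2 * 4.52 = 339.9 N

339.9 N


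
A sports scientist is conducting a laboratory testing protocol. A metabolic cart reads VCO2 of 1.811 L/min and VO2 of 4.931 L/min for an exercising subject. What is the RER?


RER = VCO2 / VO2 = 1.811 / 4.931 = 0.3673

0.3673


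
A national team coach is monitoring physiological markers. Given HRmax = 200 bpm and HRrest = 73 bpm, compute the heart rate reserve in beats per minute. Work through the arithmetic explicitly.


Heart rate reserve = maximum HR minus resting HR
HRR = 200 - 73 = 127 bpm

127 bpm


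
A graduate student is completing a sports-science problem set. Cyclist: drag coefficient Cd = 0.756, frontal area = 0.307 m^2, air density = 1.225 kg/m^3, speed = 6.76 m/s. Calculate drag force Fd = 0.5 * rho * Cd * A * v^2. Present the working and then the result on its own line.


v^2 = 6.76^2 = 45.6976
Fd = 0.5 * 1.225 * 0.756 * 0.307 * 45.6976
= 6.496 N

6.496 N


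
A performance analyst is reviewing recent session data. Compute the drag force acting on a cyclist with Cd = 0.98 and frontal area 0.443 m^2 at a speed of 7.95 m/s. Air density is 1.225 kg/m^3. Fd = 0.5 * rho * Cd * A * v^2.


Step 1: v^2 = 63.2025
Step 2: Fd = 0.5 * 1.225 * 0.98 * 0.443 * 63.2025
= 16.806 N

16.806 N


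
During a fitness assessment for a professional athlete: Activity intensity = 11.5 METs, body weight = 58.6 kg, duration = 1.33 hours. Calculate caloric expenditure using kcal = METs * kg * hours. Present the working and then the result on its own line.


kcal = 11.5 * 58.6 * 1.33
= 673.9 * 1.33
= 896.29 kcal

896.29 kcal


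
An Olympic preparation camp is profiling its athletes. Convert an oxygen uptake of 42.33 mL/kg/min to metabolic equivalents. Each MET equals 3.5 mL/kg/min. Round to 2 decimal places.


One MET = 3.5 mL/kg/min
Number of METs = 42.33 / 3.5
= 12.09 METs

12.09 METs


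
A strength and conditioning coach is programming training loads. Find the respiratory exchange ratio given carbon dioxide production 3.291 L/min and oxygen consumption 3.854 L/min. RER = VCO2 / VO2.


VCO2 = 3.291 L/min
VO2 = 3.854 L/min
RER = 3.291 / 3.854 = 0.8539

0.8539


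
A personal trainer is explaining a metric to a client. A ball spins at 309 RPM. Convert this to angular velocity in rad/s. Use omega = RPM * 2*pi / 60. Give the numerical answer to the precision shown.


omega = 309 * 2 * pi / 60
= 309 * 6.28318531 / 60
= 1941.504 / 60
= 32.358 rad/s

32.358 rad/s


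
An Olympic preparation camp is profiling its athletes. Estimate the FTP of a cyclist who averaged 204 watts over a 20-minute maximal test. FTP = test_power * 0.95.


FTP = 204 * 0.95 = 193.8 W

193.8 W


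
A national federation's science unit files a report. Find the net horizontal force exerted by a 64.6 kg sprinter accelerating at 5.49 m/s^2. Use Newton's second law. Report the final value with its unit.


Newton's second law: F = m * a
F = 64.6 * 5.49 = 354.65 N

354.65 N


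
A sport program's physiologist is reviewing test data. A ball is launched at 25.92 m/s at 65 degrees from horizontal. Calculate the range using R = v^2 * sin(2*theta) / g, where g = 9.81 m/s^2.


sin(2 * 65) = sin(130) = 0.766044
v^2 = 25.92^2 = 671.8464
R = 671.8464 * 0.766044 / 9.81
= 52.463 m

52.463 m


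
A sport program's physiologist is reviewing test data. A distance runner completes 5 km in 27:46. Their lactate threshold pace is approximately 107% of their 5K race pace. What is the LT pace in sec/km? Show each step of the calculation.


Convert to seconds: 27 min 46 s = 1666 s
Pace per km = 1666 / 5 = 333.2 s/km
LT pace = 333.2 * 1.07 = 356.52 s/km

356.52 s/km


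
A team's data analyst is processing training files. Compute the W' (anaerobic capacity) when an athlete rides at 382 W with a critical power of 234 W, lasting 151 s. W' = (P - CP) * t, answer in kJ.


Above-CP power = 148 W
Duration = 151 s
W' = 148 * 151 = 22348 J
Convert: 22348 / 1000 = 22.348 kJ

22.348 kJ


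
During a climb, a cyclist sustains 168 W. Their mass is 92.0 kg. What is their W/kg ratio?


Power-to-weight = 168 W / 92.0 kg
= 1.826 W/kg

1.826 W/kg


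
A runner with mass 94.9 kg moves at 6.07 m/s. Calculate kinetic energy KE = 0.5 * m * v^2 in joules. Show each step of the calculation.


v^2 = 6.07^2 = 36.8449
KE = 0.5 * 94.9 * 36.8449
= 1748.29 J

1748.29 J


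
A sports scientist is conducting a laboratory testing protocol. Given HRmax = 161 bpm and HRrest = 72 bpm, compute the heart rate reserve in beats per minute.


Heart rate reserve = maximum HR minus resting HR
HRR = 161 - 72 = 89 bpm

89 bpm


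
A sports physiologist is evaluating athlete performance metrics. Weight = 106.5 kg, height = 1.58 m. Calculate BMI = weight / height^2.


height^2 = 1.58^2 = 2.4964
BMI = 106.5 / 2.4964 = 42.66 kg/m^2

42.66 kg/m^2


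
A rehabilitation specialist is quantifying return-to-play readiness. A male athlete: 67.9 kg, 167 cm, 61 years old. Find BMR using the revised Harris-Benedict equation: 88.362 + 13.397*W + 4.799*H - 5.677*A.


Intercept = 88.362
Weight contribution = 13.397 * 67.9 = 909.6563
Height contribution = 4.799 * 167 = 801.433
Age contribution = 5.677 * 61 = 346.297
BMR = 88.362 + 909.6563 + 801.433 - 346.297
= 1453.15 kcal/day

1453.15 kcal/day


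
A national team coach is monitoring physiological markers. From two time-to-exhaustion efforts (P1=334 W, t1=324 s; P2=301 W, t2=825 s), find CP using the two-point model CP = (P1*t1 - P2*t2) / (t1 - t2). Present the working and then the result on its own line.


Work in trial 1 = 108216 J
Work in trial 2 = 248325 J
Delta work = -140109 J
Delta time = -501 s
CP = -140109 / -501 = 279.66 W

279.66 W


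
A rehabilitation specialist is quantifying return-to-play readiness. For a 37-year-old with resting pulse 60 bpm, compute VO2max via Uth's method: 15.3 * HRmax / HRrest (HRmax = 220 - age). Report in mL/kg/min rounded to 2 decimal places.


Step 1: HRmax = 220 - 37 = 183 bpm
Step 2: Ratio = 183 / 60 = 3.05
Step 3: VO2max = 15.3 * 3.05 = 46.67 mL/kg/min

46.67 mL/kg/min


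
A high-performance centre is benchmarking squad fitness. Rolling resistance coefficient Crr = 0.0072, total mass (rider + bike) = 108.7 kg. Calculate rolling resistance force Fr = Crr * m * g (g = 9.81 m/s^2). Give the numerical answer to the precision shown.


Fr = Crr * m * g
= 0.0072 * 108.7 * 9.81
= 7.678 N

7.678 N


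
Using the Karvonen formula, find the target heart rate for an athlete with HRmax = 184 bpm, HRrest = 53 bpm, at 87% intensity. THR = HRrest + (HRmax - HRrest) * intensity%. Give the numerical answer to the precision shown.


HRR = 184 - 53 = 131
THR = 53 + 131 * 0.87
= 53 + 113.97
= 166.97 bpm

166.97 bpm


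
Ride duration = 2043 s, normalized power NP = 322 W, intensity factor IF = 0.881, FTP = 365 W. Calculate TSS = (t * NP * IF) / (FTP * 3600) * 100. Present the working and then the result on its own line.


Numerator = 2043 * 322 * 0.881 = 579562.326
Denominator = 365 * 3600 = 1314000
TSS = 579562.326 / 1314000 * 100
= 44.11

44.11 TSS


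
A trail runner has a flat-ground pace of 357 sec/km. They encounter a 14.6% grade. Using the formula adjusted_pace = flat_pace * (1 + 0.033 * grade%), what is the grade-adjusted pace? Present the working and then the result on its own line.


Grade factor = 1 + 0.033 * 14.6 = 1.4818
Adjusted = 357 * 1.4818 = 529.0 sec/km

529.0 s/km


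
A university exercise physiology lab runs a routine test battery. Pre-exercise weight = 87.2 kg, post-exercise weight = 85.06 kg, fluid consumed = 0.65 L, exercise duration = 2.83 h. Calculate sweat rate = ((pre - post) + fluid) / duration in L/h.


Weight loss = 87.2 - 85.06 = 2.14 kg (approx L)
Total sweat = 2.14 + 0.65 = 2.79 L
Sweat rate = 2.79 / 2.83 = 0.986 L/h

0.986 L/h


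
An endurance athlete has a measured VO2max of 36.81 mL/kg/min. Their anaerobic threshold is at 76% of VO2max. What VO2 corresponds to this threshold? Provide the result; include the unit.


Anaerobic threshold VO2 = VO2max * 76%
= 36.81 * 0.76
= 27.98 mL/kg/min

27.98 mL/kg/min


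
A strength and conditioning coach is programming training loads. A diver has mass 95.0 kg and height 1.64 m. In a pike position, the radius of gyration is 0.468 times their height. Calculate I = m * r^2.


r = 0.468 * 1.64 = 0.76752 m
I = m * r^2 = 95.0 * 0.589087 = 55.963 kg*m^2

55.963 kg*m^2


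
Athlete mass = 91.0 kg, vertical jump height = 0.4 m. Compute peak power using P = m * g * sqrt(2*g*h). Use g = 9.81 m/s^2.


sqrt(2 * 9.81 * 0.4) = sqrt(7.848) = 2.801428 m/s
P = 91.0 * 9.81 * 2.801428
= 2500.86 W

2500.86 W


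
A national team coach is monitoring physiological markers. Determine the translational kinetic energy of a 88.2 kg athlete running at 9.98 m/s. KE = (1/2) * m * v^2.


KE = 0.5 * m * v^2
= 0.5 * 88.2 * 9.98^2
= 0.5 * 88.2 * 99.6004
= 4392.38 J

4392.38 J


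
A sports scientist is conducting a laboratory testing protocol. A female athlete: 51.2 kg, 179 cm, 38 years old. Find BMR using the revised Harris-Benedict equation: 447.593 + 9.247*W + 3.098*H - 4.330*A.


Intercept = 447.593
Weight contribution = 9.247 * 51.2 = 473.4464
Height contribution = 3.098 * 179 = 554.542
Age contribution = 4.33 * 38 = 164.54
BMR = 447.593 + 473.4464 + 554.542 - 164.54
= 1311.04 kcal/day

1311.04 kcal/day


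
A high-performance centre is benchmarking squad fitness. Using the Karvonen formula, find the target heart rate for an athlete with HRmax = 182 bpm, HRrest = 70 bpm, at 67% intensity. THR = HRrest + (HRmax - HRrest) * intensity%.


HRR = 182 - 70 = 112
THR = 70 + 112 * 0.67
= 70 + 75.04
= 145.04 bpm

145.04 bpm


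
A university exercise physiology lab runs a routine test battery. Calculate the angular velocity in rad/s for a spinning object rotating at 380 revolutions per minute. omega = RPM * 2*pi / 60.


omega = RPM * 2*pi / 60
= 380 * 6.28318531 / 60
= 39.794 rad/s

39.794 rad/s


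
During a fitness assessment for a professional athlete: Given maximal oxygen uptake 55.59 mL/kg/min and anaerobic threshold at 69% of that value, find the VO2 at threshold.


Percentage as decimal = 0.69
VO2 at AT = 55.59 * 0.69 = 38.36 mL/kg/min

38.36 mL/kg/min


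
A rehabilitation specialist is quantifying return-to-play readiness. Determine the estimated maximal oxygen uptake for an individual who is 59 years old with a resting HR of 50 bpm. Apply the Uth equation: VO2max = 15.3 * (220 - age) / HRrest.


HRmax = 220 - 59 = 161
VO2max = 15.3 * (161 / 50)
= 15.3 * 3.22
= 49.27 mL/kg/min

49.27 mL/kg/min


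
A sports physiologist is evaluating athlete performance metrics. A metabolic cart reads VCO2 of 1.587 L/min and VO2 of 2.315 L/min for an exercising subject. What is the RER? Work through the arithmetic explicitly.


RER = VCO2 / VO2 = 1.587 / 2.315 = 0.6855

0.6855


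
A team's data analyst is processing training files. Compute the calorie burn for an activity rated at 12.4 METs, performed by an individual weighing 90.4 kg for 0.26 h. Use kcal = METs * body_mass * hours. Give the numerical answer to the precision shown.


Product of METs and mass = 12.4 * 90.4 = 1120.96
Total kcal = 1120.96 * 0.26 = 291.45 kcal

291.45 kcal


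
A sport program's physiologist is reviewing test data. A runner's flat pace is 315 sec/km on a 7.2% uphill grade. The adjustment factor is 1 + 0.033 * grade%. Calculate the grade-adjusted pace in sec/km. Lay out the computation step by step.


Factor = 1 + 0.033 * 7.2 = 1.2376
Adjusted pace = 315 * 1.2376
= 389.84 sec/km

389.84 s/km


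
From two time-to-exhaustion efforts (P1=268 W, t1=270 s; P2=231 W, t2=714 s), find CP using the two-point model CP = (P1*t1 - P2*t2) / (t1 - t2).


Work in trial 1 = 72360 J
Work in trial 2 = 164934 J
Delta work = -92574 J
Delta time = -444 s
CP = -92574 / -444 = 208.5 W

208.5 W


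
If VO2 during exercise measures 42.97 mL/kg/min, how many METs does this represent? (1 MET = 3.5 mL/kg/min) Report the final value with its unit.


METs = VO2 / 3.5 = 42.97 / 3.5 = 12.28

12.28 METs


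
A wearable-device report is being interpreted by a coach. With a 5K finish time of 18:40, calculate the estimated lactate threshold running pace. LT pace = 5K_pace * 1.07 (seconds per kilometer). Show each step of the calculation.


Race duration = 1120 s for 5 km
Average pace = 1120 / 5 = 224.0 s/km
LT pace = 224.0 * 1.07
= 239.68 s/km

239.68 s/km


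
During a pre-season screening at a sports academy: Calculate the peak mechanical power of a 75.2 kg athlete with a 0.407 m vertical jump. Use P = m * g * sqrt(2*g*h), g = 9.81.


First, sqrt(2gh) = sqrt(2 * 9.81 * 0.407)
= sqrt(7.98534) = 2.825834 m/s
Power = 75.2 * 9.81 * 2.825834 = 2084.65 W

2084.65 W


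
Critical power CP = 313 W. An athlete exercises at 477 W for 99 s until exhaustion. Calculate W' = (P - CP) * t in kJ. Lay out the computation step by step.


P - CP = 477 - 313 = 164 W
W' = 164 * 99 = 16236 J
= 16236 / 1000 = 16.236 kJ

16.236 kJ


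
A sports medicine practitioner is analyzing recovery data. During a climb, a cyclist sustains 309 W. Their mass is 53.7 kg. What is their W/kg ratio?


Power-to-weight = 309 W / 53.7 kg
= 5.754 W/kg

5.754 W/kg


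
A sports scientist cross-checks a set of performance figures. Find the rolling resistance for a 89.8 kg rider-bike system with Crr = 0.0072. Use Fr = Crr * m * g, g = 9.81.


m * g = 89.8 * 9.81 = 880.938 N
Fr = 0.0072 * 880.938 = 6.343 N

6.343 N


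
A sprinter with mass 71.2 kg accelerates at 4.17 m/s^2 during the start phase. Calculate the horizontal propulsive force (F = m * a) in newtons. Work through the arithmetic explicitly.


F = m * a
= 71.2 * 4.17
= 296.9 N

296.9 N


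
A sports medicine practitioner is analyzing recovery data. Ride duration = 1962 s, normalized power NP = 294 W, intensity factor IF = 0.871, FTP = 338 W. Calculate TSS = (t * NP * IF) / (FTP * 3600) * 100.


Numerator = 1962 * 294 * 0.871 = 502417.188
Denominator = 338 * 3600 = 1216800
TSS = 502417.188 / 1216800 * 100
= 41.29

41.29 TSS


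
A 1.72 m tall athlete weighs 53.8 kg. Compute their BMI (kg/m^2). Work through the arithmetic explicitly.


height^2 = 2.9584 m^2
BMI = 53.8 / 2.9584 = 18.19 kg/m^2

18.19 kg/m^2


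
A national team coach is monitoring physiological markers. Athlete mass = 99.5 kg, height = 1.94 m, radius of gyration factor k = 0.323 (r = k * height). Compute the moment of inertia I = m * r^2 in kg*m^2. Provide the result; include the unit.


r = k * height = 0.323 * 1.94 = 0.62662 m
r^2 = 0.62662^2 = 0.392653
I = 99.5 * 0.392653 = 39.069 kg*m^2

39.069 kg*m^2


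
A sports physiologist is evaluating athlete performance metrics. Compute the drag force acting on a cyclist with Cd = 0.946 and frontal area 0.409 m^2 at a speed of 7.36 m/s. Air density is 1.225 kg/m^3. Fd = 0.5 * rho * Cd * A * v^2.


Step 1: v^2 = 54.1696
Step 2: Fd = 0.5 * 1.225 * 0.946 * 0.409 * 54.1696
= 12.837 N

12.837 N


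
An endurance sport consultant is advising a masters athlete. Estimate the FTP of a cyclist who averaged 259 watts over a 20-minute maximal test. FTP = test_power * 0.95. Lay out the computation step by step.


FTP = 259 * 0.95 = 246.05 W

246.05 W


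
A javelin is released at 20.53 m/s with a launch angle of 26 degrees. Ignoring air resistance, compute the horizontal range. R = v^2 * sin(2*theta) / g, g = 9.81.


Launch speed squared = 421.4809
sin(2 * 26 deg) = 0.788011
Range = 421.4809 * 0.788011 / 9.81
= 33.856 m

33.856 m


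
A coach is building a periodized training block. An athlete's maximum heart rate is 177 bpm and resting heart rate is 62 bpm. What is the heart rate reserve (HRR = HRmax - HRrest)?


HRR = HRmax - HRrest
= 177 - 62
= 115 bpm

115 bpm


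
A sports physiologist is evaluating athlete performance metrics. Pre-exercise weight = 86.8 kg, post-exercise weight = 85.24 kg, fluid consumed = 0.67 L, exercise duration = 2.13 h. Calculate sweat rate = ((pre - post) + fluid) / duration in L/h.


Weight loss = 86.8 - 85.24 = 1.56 kg (approx L)
Total sweat = 1.56 + 0.67 = 2.23 L
Sweat rate = 2.23 / 2.13 = 1.047 L/h

1.047 L/h


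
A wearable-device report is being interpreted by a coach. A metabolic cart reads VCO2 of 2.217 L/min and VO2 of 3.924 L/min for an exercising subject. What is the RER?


RER = VCO2 / VO2 = 2.217 / 3.924 = 0.565

0.565


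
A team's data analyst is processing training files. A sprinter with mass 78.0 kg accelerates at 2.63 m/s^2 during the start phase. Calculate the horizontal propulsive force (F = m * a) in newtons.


F = m * a
= 78.0 * 2.63
= 205.14 N

205.14 N


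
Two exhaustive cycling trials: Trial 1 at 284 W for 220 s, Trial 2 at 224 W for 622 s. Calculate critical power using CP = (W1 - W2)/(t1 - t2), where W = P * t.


W1 = 284 * 220 = 62480 J
W2 = 224 * 622 = 139328 J
CP = (62480 - 139328) / (220 - 622)
= -76848 / -402
= 191.16 W

191.16 W


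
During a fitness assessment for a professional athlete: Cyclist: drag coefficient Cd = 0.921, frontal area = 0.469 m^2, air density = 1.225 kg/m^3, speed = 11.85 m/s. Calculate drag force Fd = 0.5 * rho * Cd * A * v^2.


v^2 = 11.85^2 = 140.4225
Fd = 0.5 * 1.225 * 0.921 * 0.469 * 140.4225
= 37.151 N

37.151 N


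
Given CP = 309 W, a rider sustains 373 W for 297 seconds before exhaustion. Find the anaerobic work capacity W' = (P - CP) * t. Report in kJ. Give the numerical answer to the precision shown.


Excess power = 373 - 309 = 64 W
Work above CP = 64 * 297 = 19008 J
W' = 19.008 kJ

19.008 kJ


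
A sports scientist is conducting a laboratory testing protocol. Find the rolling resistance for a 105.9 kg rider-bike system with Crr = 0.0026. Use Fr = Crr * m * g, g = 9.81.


m * g = 105.9 * 9.81 = 1038.879 N
Fr = 0.0026 * 1038.879 = 2.701 N

2.701 N


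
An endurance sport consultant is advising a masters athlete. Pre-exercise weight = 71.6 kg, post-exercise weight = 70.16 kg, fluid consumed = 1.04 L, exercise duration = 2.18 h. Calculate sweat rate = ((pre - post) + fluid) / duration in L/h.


Weight loss = 71.6 - 70.16 = 1.44 kg (approx L)
Total sweat = 1.44 + 1.04 = 2.48 L
Sweat rate = 2.48 / 2.18 = 1.138 L/h

1.138 L/h


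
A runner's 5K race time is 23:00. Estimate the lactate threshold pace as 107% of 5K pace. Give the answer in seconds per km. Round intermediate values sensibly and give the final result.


Total race time = 23*60 + 0 = 1380 seconds
5K pace = 1380 / 5 = 276.0 sec/km
LT pace = 276.0 * 1.07 = 295.32 sec/km

295.32 s/km


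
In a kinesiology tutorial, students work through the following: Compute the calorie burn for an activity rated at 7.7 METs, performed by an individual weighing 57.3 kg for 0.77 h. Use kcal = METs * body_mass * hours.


Product of METs and mass = 7.7 * 57.3 = 441.21
Total kcal = 441.21 * 0.77 = 339.73 kcal

339.73 kcal


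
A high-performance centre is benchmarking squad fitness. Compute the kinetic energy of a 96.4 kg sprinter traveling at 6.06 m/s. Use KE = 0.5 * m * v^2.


Velocity squared = 36.7236
KE = 0.5 * 96.4 * 36.7236 = 1770.08 J

1770.08 J


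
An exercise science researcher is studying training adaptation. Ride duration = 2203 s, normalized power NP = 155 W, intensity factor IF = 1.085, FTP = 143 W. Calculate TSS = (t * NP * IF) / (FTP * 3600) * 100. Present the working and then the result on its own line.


Numerator = 2203 * 155 * 1.085 = 370489.525
Denominator = 143 * 3600 = 514800
TSS = 370489.525 / 514800 * 100
= 71.97

71.97 TSS


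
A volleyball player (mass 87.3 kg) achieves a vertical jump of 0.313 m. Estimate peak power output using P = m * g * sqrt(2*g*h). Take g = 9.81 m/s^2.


2 * g * h = 2 * 9.81 * 0.313 = 6.14106
sqrt(6.14106) = 2.478116 m/s
P = 87.3 * 9.81 * 2.478116 = 2122.29 W

2122.29 W


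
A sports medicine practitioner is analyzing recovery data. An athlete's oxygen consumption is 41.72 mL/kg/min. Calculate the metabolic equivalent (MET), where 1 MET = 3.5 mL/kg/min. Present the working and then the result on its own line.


MET = VO2 / 3.5
= 41.72 / 3.5
= 11.92 METs

11.92 METs


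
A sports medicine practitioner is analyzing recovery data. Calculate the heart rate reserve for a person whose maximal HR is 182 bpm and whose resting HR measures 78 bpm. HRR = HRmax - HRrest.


HRmax = 182 bpm
HRrest = 78 bpm
HRR = 182 - 78 = 104 bpm

104 bpm


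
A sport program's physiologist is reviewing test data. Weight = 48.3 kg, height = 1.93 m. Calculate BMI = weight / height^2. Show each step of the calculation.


height^2 = 1.93^2 = 3.7249
BMI = 48.3 / 3.7249 = 12.97 kg/m^2

12.97 kg/m^2


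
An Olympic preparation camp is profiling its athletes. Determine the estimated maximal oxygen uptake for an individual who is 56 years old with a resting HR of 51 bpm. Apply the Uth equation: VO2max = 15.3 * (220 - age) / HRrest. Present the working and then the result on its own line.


HRmax = 220 - 56 = 164
VO2max = 15.3 * (164 / 51)
= 15.3 * 3.2157
= 49.2 mL/kg/min

49.2 mL/kg/min


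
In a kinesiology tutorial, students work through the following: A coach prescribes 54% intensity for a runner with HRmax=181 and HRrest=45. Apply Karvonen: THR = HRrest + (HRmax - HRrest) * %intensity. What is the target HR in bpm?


Heart rate reserve = 181 - 45 = 136
Intensity fraction = 54 / 100 = 0.54
THR = 45 + 136 * 0.54 = 118.44 bpm

118.44 bpm


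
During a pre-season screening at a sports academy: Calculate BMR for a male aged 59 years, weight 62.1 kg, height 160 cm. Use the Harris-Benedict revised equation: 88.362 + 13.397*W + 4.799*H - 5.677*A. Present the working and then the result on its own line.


Substituting values:
W term = 13.397 * 62.1 = 831.9537
H term = 4.799 * 160 = 767.84
A term = 5.677 * 59 = 334.943
BMR = 1353.21 kcal/day

1353.21 kcal/day


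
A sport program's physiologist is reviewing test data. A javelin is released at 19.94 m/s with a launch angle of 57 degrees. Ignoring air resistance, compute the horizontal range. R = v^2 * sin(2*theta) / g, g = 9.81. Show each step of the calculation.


Launch speed squared = 397.6036
sin(2 * 57 deg) = 0.913545
Range = 397.6036 * 0.913545 / 9.81
= 37.026 m

37.026 m


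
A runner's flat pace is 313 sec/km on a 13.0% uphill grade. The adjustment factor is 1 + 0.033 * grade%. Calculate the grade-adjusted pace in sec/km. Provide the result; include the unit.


Factor = 1 + 0.033 * 13.0 = 1.429
Adjusted pace = 313 * 1.429
= 447.28 sec/km

447.28 s/km


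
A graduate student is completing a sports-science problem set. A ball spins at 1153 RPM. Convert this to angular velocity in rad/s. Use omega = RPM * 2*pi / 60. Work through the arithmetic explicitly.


omega = 1153 * 2 * pi / 60
= 1153 * 6.28318531 / 60
= 7244.513 / 60
= 120.742 rad/s

120.742 rad/s


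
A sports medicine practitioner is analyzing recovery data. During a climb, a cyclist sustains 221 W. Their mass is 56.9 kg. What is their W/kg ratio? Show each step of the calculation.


Power-to-weight = 221 W / 56.9 kg
= 3.884 W/kg

3.884 W/kg


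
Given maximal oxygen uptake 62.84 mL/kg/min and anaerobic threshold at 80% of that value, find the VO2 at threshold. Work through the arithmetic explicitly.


Percentage as decimal = 0.8
VO2 at AT = 62.84 * 0.8 = 50.27 mL/kg/min

50.27 mL/kg/min
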